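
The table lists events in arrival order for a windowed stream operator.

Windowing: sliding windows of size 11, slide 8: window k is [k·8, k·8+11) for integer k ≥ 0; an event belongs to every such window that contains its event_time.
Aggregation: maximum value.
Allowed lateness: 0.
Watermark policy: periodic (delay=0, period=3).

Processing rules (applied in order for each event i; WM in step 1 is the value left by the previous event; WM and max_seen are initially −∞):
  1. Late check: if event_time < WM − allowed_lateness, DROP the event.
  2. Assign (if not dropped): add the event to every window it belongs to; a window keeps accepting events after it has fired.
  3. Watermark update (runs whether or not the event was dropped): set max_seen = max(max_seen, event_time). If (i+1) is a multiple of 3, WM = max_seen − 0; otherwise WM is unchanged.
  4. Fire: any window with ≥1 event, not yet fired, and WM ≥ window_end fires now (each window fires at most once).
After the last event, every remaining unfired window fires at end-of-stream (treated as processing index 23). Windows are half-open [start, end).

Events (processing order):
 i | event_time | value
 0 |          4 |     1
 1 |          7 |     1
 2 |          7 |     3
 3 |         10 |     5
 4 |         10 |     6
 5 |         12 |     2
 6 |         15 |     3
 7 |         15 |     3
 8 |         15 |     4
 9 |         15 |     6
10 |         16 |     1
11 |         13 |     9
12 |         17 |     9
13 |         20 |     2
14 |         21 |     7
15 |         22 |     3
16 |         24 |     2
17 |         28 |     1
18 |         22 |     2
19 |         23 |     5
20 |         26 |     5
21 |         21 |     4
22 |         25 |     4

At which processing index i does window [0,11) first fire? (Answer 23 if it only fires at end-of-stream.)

5

i=0 t=4 v=1: → [0,11); WM=−∞
i=1 t=7 v=1: → [0,11); WM=−∞
i=2 t=7 v=3: → [0,11); WM=7
i=3 t=10 v=5: → [8,19),[0,11); WM=7
i=4 t=10 v=6: → [8,19),[0,11); WM=7
i=5 t=12 v=2: → [8,19); WM=12; [0,11) fires=6
i=6 t=15 v=3: → [8,19); WM=12
i=7 t=15 v=3: → [8,19); WM=12
i=8 t=15 v=4: → [8,19); WM=15
i=9 t=15 v=6: → [8,19); WM=15
i=10 t=16 v=1: → [16,27),[8,19); WM=15
i=11 t=13 v=9: DROP (t<15-0); WM=16
i=12 t=17 v=9: → [16,27),[8,19); WM=16
i=13 t=20 v=2: → [16,27); WM=16
i=14 t=21 v=7: → [16,27); WM=21; [8,19) fires=9
i=15 t=22 v=3: → [16,27); WM=21
i=16 t=24 v=2: → [24,35),[16,27); WM=21
i=17 t=28 v=1: → [24,35); WM=28; [16,27) fires=9
i=18 t=22 v=2: DROP (t<28-0); WM=28
i=19 t=23 v=5: DROP (t<28-0); WM=28
i=20 t=26 v=5: DROP (t<28-0); WM=28
i=21 t=21 v=4: DROP (t<28-0); WM=28
i=22 t=25 v=4: DROP (t<28-0); WM=28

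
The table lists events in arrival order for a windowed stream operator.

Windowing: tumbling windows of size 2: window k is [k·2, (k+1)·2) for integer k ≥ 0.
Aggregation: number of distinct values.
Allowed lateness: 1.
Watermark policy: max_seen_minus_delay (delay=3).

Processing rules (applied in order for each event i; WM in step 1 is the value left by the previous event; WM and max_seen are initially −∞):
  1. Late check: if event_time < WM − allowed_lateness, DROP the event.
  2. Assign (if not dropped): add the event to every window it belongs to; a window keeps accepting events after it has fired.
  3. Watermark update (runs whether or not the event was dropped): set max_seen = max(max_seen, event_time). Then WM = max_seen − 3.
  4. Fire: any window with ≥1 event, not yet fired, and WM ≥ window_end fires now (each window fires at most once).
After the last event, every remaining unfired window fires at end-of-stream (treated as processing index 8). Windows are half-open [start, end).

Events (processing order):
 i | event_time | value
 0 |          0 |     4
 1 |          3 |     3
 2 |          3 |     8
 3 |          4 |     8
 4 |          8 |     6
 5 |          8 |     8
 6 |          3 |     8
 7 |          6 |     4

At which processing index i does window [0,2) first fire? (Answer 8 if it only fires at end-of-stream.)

4

i=0 t=0 v=4: → [0,2); WM=-3
i=1 t=3 v=3: → [2,4); WM=0
i=2 t=3 v=8: → [2,4); WM=0
i=3 t=4 v=8: → [4,6); WM=1
i=4 t=8 v=6: → [8,10); WM=5; [0,2) fires=1 [2,4) fires=2
i=5 t=8 v=8: → [8,10); WM=5
i=6 t=3 v=8: DROP (t<5-1); WM=5
i=7 t=6 v=4: → [6,8); WM=5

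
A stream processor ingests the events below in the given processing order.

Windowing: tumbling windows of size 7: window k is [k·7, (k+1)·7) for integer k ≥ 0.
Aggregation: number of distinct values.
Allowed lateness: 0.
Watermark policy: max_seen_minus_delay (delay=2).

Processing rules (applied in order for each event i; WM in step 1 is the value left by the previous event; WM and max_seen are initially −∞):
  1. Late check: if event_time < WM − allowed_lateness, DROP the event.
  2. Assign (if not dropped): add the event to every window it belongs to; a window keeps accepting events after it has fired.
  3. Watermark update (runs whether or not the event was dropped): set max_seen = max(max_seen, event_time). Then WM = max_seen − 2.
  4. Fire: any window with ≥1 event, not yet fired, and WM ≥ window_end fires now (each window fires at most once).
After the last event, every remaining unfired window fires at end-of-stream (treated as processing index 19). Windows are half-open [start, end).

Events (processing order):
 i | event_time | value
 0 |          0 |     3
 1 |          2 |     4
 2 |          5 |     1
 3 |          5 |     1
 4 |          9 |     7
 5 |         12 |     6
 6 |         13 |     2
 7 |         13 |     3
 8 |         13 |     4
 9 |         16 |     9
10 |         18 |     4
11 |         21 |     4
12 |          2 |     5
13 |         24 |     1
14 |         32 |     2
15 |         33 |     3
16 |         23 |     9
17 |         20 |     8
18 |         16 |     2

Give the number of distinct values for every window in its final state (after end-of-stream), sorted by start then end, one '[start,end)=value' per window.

i=0 t=0 v=3: → [0,7); WM=-2
i=1 t=2 v=4: → [0,7); WM=0
i=2 t=5 v=1: → [0,7); WM=3
i=3 t=5 v=1: → [0,7); WM=3
i=4 t=9 v=7: → [7,14); WM=7; [0,7) fires=3
i=5 t=12 v=6: → [7,14); WM=10
i=6 t=13 v=2: → [7,14); WM=11
i=7 t=13 v=3: → [7,14); WM=11
i=8 t=13 v=4: → [7,14); WM=11
i=9 t=16 v=9: → [14,21); WM=14; [7,14) fires=5
i=10 t=18 v=4: → [14,21); WM=16
i=11 t=21 v=4: → [21,28); WM=19
i=12 t=2 v=5: DROP (t<19-0); WM=19
i=13 t=24 v=1: → [21,28); WM=22; [14,21) fires=2
i=14 t=32 v=2: → [28,35); WM=30; [21,28) fires=2
i=15 t=33 v=3: → [28,35); WM=31
i=16 t=23 v=9: DROP (t<31-0); WM=31
i=17 t=20 v=8: DROP (t<31-0); WM=31
i=18 t=16 v=2: DROP (t<31-0); WM=31

[0,7)=3 [7,14)=5 [14,21)=2 [21,28)=2 [28,35)=2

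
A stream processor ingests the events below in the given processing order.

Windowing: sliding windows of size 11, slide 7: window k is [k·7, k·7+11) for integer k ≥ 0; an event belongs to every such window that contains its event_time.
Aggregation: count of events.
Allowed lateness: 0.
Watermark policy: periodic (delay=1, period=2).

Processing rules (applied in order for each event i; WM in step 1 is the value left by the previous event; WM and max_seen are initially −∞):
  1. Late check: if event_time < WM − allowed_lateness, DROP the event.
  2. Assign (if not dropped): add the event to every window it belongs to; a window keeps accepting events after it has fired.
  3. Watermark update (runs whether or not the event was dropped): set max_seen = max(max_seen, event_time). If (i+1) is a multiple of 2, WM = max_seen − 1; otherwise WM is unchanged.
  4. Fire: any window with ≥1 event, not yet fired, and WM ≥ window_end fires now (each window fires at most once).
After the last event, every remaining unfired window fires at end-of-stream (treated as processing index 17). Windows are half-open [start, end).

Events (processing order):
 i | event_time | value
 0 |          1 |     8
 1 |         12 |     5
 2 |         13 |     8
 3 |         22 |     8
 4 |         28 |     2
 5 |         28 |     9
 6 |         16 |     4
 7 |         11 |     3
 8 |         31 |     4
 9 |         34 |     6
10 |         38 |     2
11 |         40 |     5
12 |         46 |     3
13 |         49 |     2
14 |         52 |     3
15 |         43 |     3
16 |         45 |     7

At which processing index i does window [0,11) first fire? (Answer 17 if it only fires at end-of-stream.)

1

i=0 t=1 v=8: → [0,11); WM=−∞
i=1 t=12 v=5: → [7,18); WM=11; [0,11) fires=1
i=2 t=13 v=8: → [7,18); WM=11
i=3 t=22 v=8: → [21,32),[14,25); WM=21; [7,18) fires=2
i=4 t=28 v=2: → [28,39),[21,32); WM=21
i=5 t=28 v=9: → [28,39),[21,32); WM=27; [14,25) fires=1
i=6 t=16 v=4: DROP (t<27-0); WM=27
i=7 t=11 v=3: DROP (t<27-0); WM=27
i=8 t=31 v=4: → [28,39),[21,32); WM=27
i=9 t=34 v=6: → [28,39); WM=33; [21,32) fires=4
i=10 t=38 v=2: → [35,46),[28,39); WM=33
i=11 t=40 v=5: → [35,46); WM=39; [28,39) fires=5
i=12 t=46 v=3: → [42,53); WM=39
i=13 t=49 v=2: → [49,60),[42,53); WM=48; [35,46) fires=2
i=14 t=52 v=3: → [49,60),[42,53); WM=48
i=15 t=43 v=3: DROP (t<48-0); WM=51
i=16 t=45 v=7: DROP (t<51-0); WM=51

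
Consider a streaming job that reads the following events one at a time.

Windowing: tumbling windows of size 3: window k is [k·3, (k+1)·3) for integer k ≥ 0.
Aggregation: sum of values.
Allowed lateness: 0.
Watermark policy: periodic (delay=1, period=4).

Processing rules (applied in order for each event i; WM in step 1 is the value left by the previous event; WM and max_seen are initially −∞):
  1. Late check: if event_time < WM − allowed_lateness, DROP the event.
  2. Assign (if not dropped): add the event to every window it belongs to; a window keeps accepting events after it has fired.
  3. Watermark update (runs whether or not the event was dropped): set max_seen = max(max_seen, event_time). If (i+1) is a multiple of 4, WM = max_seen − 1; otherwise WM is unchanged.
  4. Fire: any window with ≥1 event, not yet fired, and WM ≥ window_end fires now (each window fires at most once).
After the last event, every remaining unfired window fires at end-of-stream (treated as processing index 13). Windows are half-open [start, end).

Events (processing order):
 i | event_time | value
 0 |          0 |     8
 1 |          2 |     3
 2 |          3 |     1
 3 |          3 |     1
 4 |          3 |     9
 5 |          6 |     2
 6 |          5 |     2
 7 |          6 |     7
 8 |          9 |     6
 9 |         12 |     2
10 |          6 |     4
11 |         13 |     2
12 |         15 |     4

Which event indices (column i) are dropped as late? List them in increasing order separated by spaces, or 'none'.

none

i=0 t=0 v=8: → [0,3); WM=−∞
i=1 t=2 v=3: → [0,3); WM=−∞
i=2 t=3 v=1: → [3,6); WM=−∞
i=3 t=3 v=1: → [3,6); WM=2
i=4 t=3 v=9: → [3,6); WM=2
i=5 t=6 v=2: → [6,9); WM=2
i=6 t=5 v=2: → [3,6); WM=2
i=7 t=6 v=7: → [6,9); WM=5; [0,3) fires=11
i=8 t=9 v=6: → [9,12); WM=5
i=9 t=12 v=2: → [12,15); WM=5
i=10 t=6 v=4: → [6,9); WM=5
i=11 t=13 v=2: → [12,15); WM=12; [3,6) fires=13 [6,9) fires=13 [9,12) fires=6
i=12 t=15 v=4: → [15,18); WM=12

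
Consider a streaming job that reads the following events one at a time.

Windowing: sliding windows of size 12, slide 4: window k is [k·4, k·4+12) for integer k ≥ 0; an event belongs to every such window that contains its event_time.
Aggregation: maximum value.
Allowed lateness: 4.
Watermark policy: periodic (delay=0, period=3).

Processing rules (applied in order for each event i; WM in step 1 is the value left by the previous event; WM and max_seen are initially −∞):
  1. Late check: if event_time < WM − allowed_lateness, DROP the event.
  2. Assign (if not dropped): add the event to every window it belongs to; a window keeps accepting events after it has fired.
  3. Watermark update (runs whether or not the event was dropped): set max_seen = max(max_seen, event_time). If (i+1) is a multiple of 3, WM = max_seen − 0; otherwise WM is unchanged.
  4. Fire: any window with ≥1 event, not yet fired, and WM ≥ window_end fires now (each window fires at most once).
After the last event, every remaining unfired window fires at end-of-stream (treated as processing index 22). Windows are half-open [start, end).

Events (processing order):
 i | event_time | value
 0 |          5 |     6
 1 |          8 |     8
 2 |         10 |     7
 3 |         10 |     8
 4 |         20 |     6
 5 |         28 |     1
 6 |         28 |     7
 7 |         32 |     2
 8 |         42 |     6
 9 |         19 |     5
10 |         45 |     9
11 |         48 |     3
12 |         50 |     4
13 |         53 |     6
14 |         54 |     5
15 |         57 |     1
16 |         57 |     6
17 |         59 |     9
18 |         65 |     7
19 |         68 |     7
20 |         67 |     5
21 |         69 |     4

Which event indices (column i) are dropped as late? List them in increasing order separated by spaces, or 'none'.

i=0 t=5 v=6: → [4,16),[0,12); WM=−∞
i=1 t=8 v=8: → [8,20),[4,16),[0,12); WM=−∞
i=2 t=10 v=7: → [8,20),[4,16),[0,12); WM=10
i=3 t=10 v=8: → [8,20),[4,16),[0,12); WM=10
i=4 t=20 v=6: → [20,32),[16,28),[12,24); WM=10
i=5 t=28 v=1: → [28,40),[24,36),[20,32); WM=28; [0,12) fires=8 [4,16) fires=8 [8,20) fires=8 [12,24) fires=6 [16,28) fires=6
i=6 t=28 v=7: → [28,40),[24,36),[20,32); WM=28
i=7 t=32 v=2: → [32,44),[28,40),[24,36); WM=28
i=8 t=42 v=6: → [40,52),[36,48),[32,44); WM=42; [20,32) fires=7 [24,36) fires=7 [28,40) fires=7
i=9 t=19 v=5: DROP (t<42-4); WM=42
i=10 t=45 v=9: → [44,56),[40,52),[36,48); WM=42
i=11 t=48 v=3: → [48,60),[44,56),[40,52); WM=48; [32,44) fires=6 [36,48) fires=9
i=12 t=50 v=4: → [48,60),[44,56),[40,52); WM=48
i=13 t=53 v=6: → [52,64),[48,60),[44,56); WM=48
i=14 t=54 v=5: → [52,64),[48,60),[44,56); WM=54; [40,52) fires=9
i=15 t=57 v=1: → [56,68),[52,64),[48,60); WM=54
i=16 t=57 v=6: → [56,68),[52,64),[48,60); WM=54
i=17 t=59 v=9: → [56,68),[52,64),[48,60); WM=59; [44,56) fires=9
i=18 t=65 v=7: → [64,76),[60,72),[56,68); WM=59
i=19 t=68 v=7: → [68,80),[64,76),[60,72); WM=59
i=20 t=67 v=5: → [64,76),[60,72),[56,68); WM=68; [48,60) fires=9 [52,64) fires=9 [56,68) fires=9
i=21 t=69 v=4: → [68,80),[64,76),[60,72); WM=68

9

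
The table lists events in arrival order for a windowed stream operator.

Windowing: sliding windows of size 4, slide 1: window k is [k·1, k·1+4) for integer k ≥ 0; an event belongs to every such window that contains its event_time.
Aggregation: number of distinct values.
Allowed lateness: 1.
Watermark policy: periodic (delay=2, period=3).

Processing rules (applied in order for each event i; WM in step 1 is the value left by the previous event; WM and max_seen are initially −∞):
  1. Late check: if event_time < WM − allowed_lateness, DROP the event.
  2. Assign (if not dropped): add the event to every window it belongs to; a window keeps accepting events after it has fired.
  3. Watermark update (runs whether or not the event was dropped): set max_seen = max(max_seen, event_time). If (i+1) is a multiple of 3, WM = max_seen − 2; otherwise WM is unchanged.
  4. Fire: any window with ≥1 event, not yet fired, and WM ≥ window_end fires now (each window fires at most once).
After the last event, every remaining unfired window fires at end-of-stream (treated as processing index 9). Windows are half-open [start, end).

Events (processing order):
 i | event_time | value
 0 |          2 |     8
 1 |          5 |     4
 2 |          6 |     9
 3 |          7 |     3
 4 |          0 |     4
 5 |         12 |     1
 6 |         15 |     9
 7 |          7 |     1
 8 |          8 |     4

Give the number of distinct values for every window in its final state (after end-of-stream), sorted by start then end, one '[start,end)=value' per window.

[0,4)=1 [1,5)=1 [2,6)=2 [3,7)=2 [4,8)=3 [5,9)=3 [6,10)=2 [7,11)=1 [9,13)=1 [10,14)=1 [11,15)=1 [12,16)=2 [13,17)=1 [14,18)=1 [15,19)=1

i=0 t=2 v=8: → [2,6),[1,5),[0,4); WM=−∞
i=1 t=5 v=4: → [5,9),[4,8),[3,7),[2,6); WM=−∞
i=2 t=6 v=9: → [6,10),[5,9),[4,8),[3,7); WM=4; [0,4) fires=1
i=3 t=7 v=3: → [7,11),[6,10),[5,9),[4,8); WM=4
i=4 t=0 v=4: DROP (t<4-1); WM=4
i=5 t=12 v=1: → [12,16),[11,15),[10,14),[9,13); WM=10; [1,5) fires=1 [2,6) fires=2 [3,7) fires=2 [4,8) fires=3 [5,9) fires=3 [6,10) fires=2
i=6 t=15 v=9: → [15,19),[14,18),[13,17),[12,16); WM=10
i=7 t=7 v=1: DROP (t<10-1); WM=10
i=8 t=8 v=4: DROP (t<10-1); WM=13; [7,11) fires=1 [9,13) fires=1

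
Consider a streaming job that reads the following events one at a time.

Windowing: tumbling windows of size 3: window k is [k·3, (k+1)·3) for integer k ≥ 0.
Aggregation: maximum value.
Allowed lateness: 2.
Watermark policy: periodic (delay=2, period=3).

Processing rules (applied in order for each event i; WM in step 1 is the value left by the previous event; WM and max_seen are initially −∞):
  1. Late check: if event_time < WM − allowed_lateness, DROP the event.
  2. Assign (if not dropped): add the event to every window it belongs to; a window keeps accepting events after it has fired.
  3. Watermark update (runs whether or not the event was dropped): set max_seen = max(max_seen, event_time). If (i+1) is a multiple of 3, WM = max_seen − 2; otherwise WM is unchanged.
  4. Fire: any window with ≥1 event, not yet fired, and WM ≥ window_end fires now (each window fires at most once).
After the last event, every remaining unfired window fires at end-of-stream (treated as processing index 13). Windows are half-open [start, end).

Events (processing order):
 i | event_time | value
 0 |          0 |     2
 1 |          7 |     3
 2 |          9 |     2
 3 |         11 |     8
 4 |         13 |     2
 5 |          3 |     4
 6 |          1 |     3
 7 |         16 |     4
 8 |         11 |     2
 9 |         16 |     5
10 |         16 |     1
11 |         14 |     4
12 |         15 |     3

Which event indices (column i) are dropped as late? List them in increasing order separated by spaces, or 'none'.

5 6

i=0 t=0 v=2: → [0,3); WM=−∞
i=1 t=7 v=3: → [6,9); WM=−∞
i=2 t=9 v=2: → [9,12); WM=7; [0,3) fires=2
i=3 t=11 v=8: → [9,12); WM=7
i=4 t=13 v=2: → [12,15); WM=7
i=5 t=3 v=4: DROP (t<7-2); WM=11; [6,9) fires=3
i=6 t=1 v=3: DROP (t<11-2); WM=11
i=7 t=16 v=4: → [15,18); WM=11
i=8 t=11 v=2: → [9,12); WM=14; [9,12) fires=8
i=9 t=16 v=5: → [15,18); WM=14
i=10 t=16 v=1: → [15,18); WM=14
i=11 t=14 v=4: → [12,15); WM=14
i=12 t=15 v=3: → [15,18); WM=14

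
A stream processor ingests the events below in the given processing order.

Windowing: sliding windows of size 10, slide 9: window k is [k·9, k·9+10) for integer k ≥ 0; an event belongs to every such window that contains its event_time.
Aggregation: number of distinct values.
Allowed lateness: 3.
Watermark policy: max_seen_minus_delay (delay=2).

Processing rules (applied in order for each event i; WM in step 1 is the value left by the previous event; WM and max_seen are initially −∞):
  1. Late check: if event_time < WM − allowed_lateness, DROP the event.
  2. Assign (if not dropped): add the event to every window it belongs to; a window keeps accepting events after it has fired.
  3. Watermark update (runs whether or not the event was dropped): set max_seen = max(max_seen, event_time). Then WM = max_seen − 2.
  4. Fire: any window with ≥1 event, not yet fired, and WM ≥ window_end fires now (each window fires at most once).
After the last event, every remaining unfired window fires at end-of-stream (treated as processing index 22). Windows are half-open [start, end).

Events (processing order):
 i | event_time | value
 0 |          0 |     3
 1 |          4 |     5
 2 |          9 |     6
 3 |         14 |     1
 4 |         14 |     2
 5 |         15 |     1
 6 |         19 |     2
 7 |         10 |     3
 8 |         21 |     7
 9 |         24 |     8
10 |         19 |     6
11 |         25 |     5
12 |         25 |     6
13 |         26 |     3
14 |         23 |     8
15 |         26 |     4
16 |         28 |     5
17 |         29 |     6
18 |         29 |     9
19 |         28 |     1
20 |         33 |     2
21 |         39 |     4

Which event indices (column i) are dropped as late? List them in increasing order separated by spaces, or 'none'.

7

i=0 t=0 v=3: → [0,10); WM=-2
i=1 t=4 v=5: → [0,10); WM=2
i=2 t=9 v=6: → [9,19),[0,10); WM=7
i=3 t=14 v=1: → [9,19); WM=12; [0,10) fires=3
i=4 t=14 v=2: → [9,19); WM=12
i=5 t=15 v=1: → [9,19); WM=13
i=6 t=19 v=2: → [18,28); WM=17
i=7 t=10 v=3: DROP (t<17-3); WM=17
i=8 t=21 v=7: → [18,28); WM=19; [9,19) fires=3
i=9 t=24 v=8: → [18,28); WM=22
i=10 t=19 v=6: → [18,28); WM=22
i=11 t=25 v=5: → [18,28); WM=23
i=12 t=25 v=6: → [18,28); WM=23
i=13 t=26 v=3: → [18,28); WM=24
i=14 t=23 v=8: → [18,28); WM=24
i=15 t=26 v=4: → [18,28); WM=24
i=16 t=28 v=5: → [27,37); WM=26
i=17 t=29 v=6: → [27,37); WM=27
i=18 t=29 v=9: → [27,37); WM=27
i=19 t=28 v=1: → [27,37); WM=27
i=20 t=33 v=2: → [27,37); WM=31; [18,28) fires=7
i=21 t=39 v=4: → [36,46); WM=37; [27,37) fires=5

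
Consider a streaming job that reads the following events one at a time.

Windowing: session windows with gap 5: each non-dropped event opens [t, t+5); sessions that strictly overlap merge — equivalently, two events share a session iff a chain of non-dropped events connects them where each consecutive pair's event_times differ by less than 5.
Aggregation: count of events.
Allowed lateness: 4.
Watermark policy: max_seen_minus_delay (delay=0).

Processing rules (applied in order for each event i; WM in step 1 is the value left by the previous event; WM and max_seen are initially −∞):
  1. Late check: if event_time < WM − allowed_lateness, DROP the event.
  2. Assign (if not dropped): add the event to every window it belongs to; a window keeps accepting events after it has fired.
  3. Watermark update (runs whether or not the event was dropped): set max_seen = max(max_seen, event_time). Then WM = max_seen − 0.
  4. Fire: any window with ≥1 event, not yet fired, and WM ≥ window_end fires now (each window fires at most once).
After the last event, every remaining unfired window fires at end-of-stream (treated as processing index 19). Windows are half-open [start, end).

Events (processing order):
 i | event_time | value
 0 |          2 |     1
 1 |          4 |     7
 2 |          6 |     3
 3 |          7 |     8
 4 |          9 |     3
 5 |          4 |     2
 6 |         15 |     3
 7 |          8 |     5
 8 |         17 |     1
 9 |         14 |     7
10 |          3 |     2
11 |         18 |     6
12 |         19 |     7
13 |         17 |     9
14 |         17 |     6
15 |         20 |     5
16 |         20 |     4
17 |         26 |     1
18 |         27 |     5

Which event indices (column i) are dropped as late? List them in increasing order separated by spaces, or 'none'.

5 7 10

i=0 t=2 v=1: → [2,7); WM=2
i=1 t=4 v=7: → [2,9); WM=4
i=2 t=6 v=3: → [2,11); WM=6
i=3 t=7 v=8: → [2,12); WM=7
i=4 t=9 v=3: → [2,14); WM=9
i=5 t=4 v=2: DROP (t<9-4); WM=9
i=6 t=15 v=3: → [15,20); WM=15
i=7 t=8 v=5: DROP (t<15-4); WM=15
i=8 t=17 v=1: → [15,22); WM=17
i=9 t=14 v=7: → [14,22); WM=17
i=10 t=3 v=2: DROP (t<17-4); WM=17
i=11 t=18 v=6: → [14,23); WM=18
i=12 t=19 v=7: → [14,24); WM=19
i=13 t=17 v=9: → [14,24); WM=19
i=14 t=17 v=6: → [14,24); WM=19
i=15 t=20 v=5: → [14,25); WM=20
i=16 t=20 v=4: → [14,25); WM=20
i=17 t=26 v=1: → [26,31); WM=26
i=18 t=27 v=5: → [26,32); WM=27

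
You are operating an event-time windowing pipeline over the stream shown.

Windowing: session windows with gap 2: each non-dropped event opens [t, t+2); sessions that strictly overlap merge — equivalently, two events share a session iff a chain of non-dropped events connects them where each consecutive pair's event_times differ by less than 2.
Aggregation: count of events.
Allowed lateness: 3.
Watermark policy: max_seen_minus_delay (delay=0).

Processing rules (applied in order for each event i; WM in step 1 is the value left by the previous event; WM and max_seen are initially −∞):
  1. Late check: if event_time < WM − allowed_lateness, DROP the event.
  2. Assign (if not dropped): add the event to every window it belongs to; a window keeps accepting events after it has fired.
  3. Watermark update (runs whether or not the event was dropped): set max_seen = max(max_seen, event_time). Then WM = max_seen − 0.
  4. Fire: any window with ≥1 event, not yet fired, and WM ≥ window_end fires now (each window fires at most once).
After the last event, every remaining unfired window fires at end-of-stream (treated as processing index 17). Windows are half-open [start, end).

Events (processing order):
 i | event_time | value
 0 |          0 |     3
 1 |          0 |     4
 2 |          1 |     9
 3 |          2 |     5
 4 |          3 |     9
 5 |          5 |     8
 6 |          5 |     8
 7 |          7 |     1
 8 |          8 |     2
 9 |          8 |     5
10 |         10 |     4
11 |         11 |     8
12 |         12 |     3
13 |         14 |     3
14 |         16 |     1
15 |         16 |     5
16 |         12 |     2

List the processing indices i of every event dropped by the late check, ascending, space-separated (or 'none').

i=0 t=0 v=3: → [0,2); WM=0
i=1 t=0 v=4: → [0,2); WM=0
i=2 t=1 v=9: → [0,3); WM=1
i=3 t=2 v=5: → [0,4); WM=2
i=4 t=3 v=9: → [0,5); WM=3
i=5 t=5 v=8: → [5,7); WM=5
i=6 t=5 v=8: → [5,7); WM=5
i=7 t=7 v=1: → [7,9); WM=7
i=8 t=8 v=2: → [7,10); WM=8
i=9 t=8 v=5: → [7,10); WM=8
i=10 t=10 v=4: → [10,12); WM=10
i=11 t=11 v=8: → [10,13); WM=11
i=12 t=12 v=3: → [10,14); WM=12
i=13 t=14 v=3: → [14,16); WM=14
i=14 t=16 v=1: → [16,18); WM=16
i=15 t=16 v=5: → [16,18); WM=16
i=16 t=12 v=2: DROP (t<16-3); WM=16

16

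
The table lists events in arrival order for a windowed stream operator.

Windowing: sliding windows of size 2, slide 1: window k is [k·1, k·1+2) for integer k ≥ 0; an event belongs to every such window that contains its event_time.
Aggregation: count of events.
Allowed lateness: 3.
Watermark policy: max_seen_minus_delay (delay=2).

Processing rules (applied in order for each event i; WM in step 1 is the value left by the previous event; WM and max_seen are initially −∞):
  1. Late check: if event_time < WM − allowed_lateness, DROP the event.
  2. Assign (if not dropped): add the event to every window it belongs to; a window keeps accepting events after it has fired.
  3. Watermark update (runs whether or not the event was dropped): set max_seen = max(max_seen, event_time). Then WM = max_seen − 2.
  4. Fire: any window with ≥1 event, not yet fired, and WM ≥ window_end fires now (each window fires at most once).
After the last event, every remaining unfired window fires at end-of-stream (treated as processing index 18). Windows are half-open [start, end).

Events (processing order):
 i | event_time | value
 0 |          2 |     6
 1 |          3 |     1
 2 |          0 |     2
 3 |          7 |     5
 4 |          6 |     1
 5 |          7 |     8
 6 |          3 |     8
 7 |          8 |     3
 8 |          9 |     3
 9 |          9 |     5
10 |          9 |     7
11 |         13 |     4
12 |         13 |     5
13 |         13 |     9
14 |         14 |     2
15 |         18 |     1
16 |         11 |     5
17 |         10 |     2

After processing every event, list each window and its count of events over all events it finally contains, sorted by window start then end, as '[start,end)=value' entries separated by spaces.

[0,2)=1 [1,3)=1 [2,4)=3 [3,5)=2 [5,7)=1 [6,8)=3 [7,9)=3 [8,10)=4 [9,11)=3 [12,14)=3 [13,15)=4 [14,16)=1 [17,19)=1 [18,20)=1

i=0 t=2 v=6: → [2,4),[1,3); WM=0
i=1 t=3 v=1: → [3,5),[2,4); WM=1
i=2 t=0 v=2: → [0,2); WM=1
i=3 t=7 v=5: → [7,9),[6,8); WM=5; [0,2) fires=1 [1,3) fires=1 [2,4) fires=2 [3,5) fires=1
i=4 t=6 v=1: → [6,8),[5,7); WM=5
i=5 t=7 v=8: → [7,9),[6,8); WM=5
i=6 t=3 v=8: → [3,5),[2,4); WM=5
i=7 t=8 v=3: → [8,10),[7,9); WM=6
i=8 t=9 v=3: → [9,11),[8,10); WM=7; [5,7) fires=1
i=9 t=9 v=5: → [9,11),[8,10); WM=7
i=10 t=9 v=7: → [9,11),[8,10); WM=7
i=11 t=13 v=4: → [13,15),[12,14); WM=11; [6,8) fires=3 [7,9) fires=3 [8,10) fires=4 [9,11) fires=3
i=12 t=13 v=5: → [13,15),[12,14); WM=11
i=13 t=13 v=9: → [13,15),[12,14); WM=11
i=14 t=14 v=2: → [14,16),[13,15); WM=12
i=15 t=18 v=1: → [18,20),[17,19); WM=16; [12,14) fires=3 [13,15) fires=4 [14,16) fires=1
i=16 t=11 v=5: DROP (t<16-3); WM=16
i=17 t=10 v=2: DROP (t<16-3); WM=16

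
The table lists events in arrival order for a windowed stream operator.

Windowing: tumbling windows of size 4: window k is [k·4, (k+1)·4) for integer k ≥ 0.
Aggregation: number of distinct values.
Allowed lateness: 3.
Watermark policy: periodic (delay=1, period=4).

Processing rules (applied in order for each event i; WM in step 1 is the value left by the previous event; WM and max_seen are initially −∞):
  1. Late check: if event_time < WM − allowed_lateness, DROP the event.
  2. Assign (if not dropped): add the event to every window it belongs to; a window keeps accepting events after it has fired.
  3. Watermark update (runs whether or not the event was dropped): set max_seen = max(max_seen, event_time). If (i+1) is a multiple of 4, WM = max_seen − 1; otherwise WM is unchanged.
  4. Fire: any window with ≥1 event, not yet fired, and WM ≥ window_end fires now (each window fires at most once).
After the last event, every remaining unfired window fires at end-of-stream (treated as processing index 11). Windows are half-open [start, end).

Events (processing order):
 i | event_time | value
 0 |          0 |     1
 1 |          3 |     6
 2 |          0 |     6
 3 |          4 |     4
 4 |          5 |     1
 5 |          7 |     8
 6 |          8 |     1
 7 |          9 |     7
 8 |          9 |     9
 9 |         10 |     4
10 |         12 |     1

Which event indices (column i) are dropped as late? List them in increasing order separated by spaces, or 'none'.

i=0 t=0 v=1: → [0,4); WM=−∞
i=1 t=3 v=6: → [0,4); WM=−∞
i=2 t=0 v=6: → [0,4); WM=−∞
i=3 t=4 v=4: → [4,8); WM=3
i=4 t=5 v=1: → [4,8); WM=3
i=5 t=7 v=8: → [4,8); WM=3
i=6 t=8 v=1: → [8,12); WM=3
i=7 t=9 v=7: → [8,12); WM=8; [0,4) fires=2 [4,8) fires=3
i=8 t=9 v=9: → [8,12); WM=8
i=9 t=10 v=4: → [8,12); WM=8
i=10 t=12 v=1: → [12,16); WM=8

none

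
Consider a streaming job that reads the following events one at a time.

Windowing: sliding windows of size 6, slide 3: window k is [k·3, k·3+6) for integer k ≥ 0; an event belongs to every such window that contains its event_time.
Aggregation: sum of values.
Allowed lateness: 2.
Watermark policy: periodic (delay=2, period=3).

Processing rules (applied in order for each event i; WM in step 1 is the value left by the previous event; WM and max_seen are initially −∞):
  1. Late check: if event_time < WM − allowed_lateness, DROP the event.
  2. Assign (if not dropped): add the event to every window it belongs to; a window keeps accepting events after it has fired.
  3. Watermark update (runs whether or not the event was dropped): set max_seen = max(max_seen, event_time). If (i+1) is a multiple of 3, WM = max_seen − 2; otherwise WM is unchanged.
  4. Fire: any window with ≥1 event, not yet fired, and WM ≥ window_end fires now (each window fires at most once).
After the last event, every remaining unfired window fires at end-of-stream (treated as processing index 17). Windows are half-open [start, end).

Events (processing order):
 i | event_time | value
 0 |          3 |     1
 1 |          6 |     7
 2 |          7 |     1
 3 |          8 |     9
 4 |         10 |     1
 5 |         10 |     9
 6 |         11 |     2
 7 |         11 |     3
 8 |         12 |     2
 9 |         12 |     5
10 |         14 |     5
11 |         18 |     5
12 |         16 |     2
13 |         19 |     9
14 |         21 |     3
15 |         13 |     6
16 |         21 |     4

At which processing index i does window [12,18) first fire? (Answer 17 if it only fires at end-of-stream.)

14

i=0 t=3 v=1: → [3,9),[0,6); WM=−∞
i=1 t=6 v=7: → [6,12),[3,9); WM=−∞
i=2 t=7 v=1: → [6,12),[3,9); WM=5
i=3 t=8 v=9: → [6,12),[3,9); WM=5
i=4 t=10 v=1: → [9,15),[6,12); WM=5
i=5 t=10 v=9: → [9,15),[6,12); WM=8; [0,6) fires=1
i=6 t=11 v=2: → [9,15),[6,12); WM=8
i=7 t=11 v=3: → [9,15),[6,12); WM=8
i=8 t=12 v=2: → [12,18),[9,15); WM=10; [3,9) fires=18
i=9 t=12 v=5: → [12,18),[9,15); WM=10
i=10 t=14 v=5: → [12,18),[9,15); WM=10
i=11 t=18 v=5: → [18,24),[15,21); WM=16; [6,12) fires=32 [9,15) fires=27
i=12 t=16 v=2: → [15,21),[12,18); WM=16
i=13 t=19 v=9: → [18,24),[15,21); WM=16
i=14 t=21 v=3: → [21,27),[18,24); WM=19; [12,18) fires=14
i=15 t=13 v=6: DROP (t<19-2); WM=19
i=16 t=21 v=4: → [21,27),[18,24); WM=19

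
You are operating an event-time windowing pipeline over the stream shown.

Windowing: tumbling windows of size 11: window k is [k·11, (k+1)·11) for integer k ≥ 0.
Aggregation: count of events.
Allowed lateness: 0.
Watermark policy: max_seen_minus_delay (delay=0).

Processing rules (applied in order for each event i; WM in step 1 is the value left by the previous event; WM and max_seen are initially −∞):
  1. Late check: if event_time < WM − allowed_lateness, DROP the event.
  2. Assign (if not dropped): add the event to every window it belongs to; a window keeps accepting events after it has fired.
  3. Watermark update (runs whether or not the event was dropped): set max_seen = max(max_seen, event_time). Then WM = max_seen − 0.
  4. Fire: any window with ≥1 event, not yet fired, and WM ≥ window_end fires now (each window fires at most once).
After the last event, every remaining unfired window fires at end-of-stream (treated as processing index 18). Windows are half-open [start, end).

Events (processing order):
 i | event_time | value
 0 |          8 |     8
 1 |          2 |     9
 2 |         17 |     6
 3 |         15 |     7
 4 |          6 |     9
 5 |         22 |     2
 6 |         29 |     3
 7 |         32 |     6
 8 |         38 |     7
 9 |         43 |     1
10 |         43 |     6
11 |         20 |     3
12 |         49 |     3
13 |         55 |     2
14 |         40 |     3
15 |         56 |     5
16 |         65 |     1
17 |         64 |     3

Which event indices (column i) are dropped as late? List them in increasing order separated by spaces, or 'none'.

i=0 t=8 v=8: → [0,11); WM=8
i=1 t=2 v=9: DROP (t<8-0); WM=8
i=2 t=17 v=6: → [11,22); WM=17; [0,11) fires=1
i=3 t=15 v=7: DROP (t<17-0); WM=17
i=4 t=6 v=9: DROP (t<17-0); WM=17
i=5 t=22 v=2: → [22,33); WM=22; [11,22) fires=1
i=6 t=29 v=3: → [22,33); WM=29
i=7 t=32 v=6: → [22,33); WM=32
i=8 t=38 v=7: → [33,44); WM=38; [22,33) fires=3
i=9 t=43 v=1: → [33,44); WM=43
i=10 t=43 v=6: → [33,44); WM=43
i=11 t=20 v=3: DROP (t<43-0); WM=43
i=12 t=49 v=3: → [44,55); WM=49; [33,44) fires=3
i=13 t=55 v=2: → [55,66); WM=55; [44,55) fires=1
i=14 t=40 v=3: DROP (t<55-0); WM=55
i=15 t=56 v=5: → [55,66); WM=56
i=16 t=65 v=1: → [55,66); WM=65
i=17 t=64 v=3: DROP (t<65-0); WM=65

1 3 4 11 14 17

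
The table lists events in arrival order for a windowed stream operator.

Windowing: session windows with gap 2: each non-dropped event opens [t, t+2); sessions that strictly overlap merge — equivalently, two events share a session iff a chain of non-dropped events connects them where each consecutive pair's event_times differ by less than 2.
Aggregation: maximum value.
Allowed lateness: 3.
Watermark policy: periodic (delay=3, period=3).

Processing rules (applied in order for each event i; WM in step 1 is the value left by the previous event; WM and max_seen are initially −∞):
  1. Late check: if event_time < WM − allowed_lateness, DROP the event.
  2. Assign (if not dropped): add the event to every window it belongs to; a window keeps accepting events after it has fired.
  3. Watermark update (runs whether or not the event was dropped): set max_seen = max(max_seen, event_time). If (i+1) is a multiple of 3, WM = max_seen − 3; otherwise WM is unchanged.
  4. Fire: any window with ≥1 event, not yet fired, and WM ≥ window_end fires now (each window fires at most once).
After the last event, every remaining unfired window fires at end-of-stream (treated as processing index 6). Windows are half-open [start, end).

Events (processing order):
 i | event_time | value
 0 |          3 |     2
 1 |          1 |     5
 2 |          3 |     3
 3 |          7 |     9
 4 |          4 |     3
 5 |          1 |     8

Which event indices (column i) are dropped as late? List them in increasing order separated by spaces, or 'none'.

i=0 t=3 v=2: → [3,5); WM=−∞
i=1 t=1 v=5: → [1,3); WM=−∞
i=2 t=3 v=3: → [3,5); WM=0
i=3 t=7 v=9: → [7,9); WM=0
i=4 t=4 v=3: → [3,6); WM=0
i=5 t=1 v=8: → [1,3); WM=4

none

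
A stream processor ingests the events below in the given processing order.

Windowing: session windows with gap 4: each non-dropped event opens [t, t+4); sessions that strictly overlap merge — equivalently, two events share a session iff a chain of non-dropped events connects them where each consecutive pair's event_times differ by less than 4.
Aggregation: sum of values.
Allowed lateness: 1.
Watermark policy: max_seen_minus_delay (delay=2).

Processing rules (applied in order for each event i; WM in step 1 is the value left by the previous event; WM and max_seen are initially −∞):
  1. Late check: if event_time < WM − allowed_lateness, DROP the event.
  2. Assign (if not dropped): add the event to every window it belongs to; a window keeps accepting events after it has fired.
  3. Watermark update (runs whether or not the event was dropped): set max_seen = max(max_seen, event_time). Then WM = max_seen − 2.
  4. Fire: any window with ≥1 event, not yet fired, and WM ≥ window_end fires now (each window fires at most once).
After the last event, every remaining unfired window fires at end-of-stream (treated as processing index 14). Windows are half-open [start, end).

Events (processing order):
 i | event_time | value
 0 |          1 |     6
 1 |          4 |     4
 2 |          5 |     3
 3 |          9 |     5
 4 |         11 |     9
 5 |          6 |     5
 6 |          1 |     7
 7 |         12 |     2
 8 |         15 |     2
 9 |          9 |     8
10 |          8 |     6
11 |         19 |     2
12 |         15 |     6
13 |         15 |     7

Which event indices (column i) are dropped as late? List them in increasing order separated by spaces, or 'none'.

5 6 9 10 12 13

i=0 t=1 v=6: → [1,5); WM=-1
i=1 t=4 v=4: → [1,8); WM=2
i=2 t=5 v=3: → [1,9); WM=3
i=3 t=9 v=5: → [9,13); WM=7
i=4 t=11 v=9: → [9,15); WM=9
i=5 t=6 v=5: DROP (t<9-1); WM=9
i=6 t=1 v=7: DROP (t<9-1); WM=9
i=7 t=12 v=2: → [9,16); WM=10
i=8 t=15 v=2: → [9,19); WM=13
i=9 t=9 v=8: DROP (t<13-1); WM=13
i=10 t=8 v=6: DROP (t<13-1); WM=13
i=11 t=19 v=2: → [19,23); WM=17
i=12 t=15 v=6: DROP (t<17-1); WM=17
i=13 t=15 v=7: DROP (t<17-1); WM=17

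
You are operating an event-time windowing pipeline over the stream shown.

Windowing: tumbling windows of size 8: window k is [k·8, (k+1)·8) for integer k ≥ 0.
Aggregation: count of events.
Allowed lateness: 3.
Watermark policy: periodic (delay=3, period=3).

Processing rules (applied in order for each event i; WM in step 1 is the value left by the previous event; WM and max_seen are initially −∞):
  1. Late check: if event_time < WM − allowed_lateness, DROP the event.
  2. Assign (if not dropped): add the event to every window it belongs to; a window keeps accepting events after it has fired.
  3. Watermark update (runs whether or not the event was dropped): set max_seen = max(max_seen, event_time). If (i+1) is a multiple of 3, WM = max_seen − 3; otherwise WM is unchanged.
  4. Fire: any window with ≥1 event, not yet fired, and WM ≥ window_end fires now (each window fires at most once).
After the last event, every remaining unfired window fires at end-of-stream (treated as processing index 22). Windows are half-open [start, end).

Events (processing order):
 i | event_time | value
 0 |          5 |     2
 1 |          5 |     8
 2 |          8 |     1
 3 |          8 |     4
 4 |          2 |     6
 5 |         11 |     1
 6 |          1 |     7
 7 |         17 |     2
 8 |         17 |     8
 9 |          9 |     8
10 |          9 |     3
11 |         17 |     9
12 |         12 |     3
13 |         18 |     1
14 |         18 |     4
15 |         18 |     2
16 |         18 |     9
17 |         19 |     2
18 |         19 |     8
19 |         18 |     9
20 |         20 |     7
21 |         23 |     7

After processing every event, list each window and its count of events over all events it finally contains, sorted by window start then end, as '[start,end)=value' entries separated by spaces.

[0,8)=3 [8,16)=4 [16,24)=12

i=0 t=5 v=2: → [0,8); WM=−∞
i=1 t=5 v=8: → [0,8); WM=−∞
i=2 t=8 v=1: → [8,16); WM=5
i=3 t=8 v=4: → [8,16); WM=5
i=4 t=2 v=6: → [0,8); WM=5
i=5 t=11 v=1: → [8,16); WM=8; [0,8) fires=3
i=6 t=1 v=7: DROP (t<8-3); WM=8
i=7 t=17 v=2: → [16,24); WM=8
i=8 t=17 v=8: → [16,24); WM=14
i=9 t=9 v=8: DROP (t<14-3); WM=14
i=10 t=9 v=3: DROP (t<14-3); WM=14
i=11 t=17 v=9: → [16,24); WM=14
i=12 t=12 v=3: → [8,16); WM=14
i=13 t=18 v=1: → [16,24); WM=14
i=14 t=18 v=4: → [16,24); WM=15
i=15 t=18 v=2: → [16,24); WM=15
i=16 t=18 v=9: → [16,24); WM=15
i=17 t=19 v=2: → [16,24); WM=16; [8,16) fires=4
i=18 t=19 v=8: → [16,24); WM=16
i=19 t=18 v=9: → [16,24); WM=16
i=20 t=20 v=7: → [16,24); WM=17
i=21 t=23 v=7: → [16,24); WM=17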